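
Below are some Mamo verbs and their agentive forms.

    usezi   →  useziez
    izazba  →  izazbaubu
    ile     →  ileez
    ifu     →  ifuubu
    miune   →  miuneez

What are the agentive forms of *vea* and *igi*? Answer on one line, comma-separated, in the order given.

veaubu, igiez

The pattern is front/back vowel harmony: -ez when the last vowel of the stem is a front vowel (*usezi*, *ile*, *miune*); -ubu when the last vowel of the stem is a back vowel (*izazba*, *ifu*).
Since the last vowel of *vea* is /a/ (a back vowel), it takes -ubu, giving *veaubu*.
*igi* — last vowel /i/ (a front vowel) → -ez → *igiez*.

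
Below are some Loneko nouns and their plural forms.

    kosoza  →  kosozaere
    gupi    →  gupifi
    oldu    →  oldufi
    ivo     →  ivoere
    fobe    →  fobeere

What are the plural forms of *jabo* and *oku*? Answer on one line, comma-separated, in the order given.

jaboere, okufi

The suffix is conditioned by the last vowel: -fi when the last vowel of the stem is a high vowel (*gupi*, *oldu*); -ere when the last vowel of the stem is a non-high vowel (*kosoza*, *ivo*, *fobe*).
*jabo*: last vowel = /o/, a non-high vowel → -ere → *jaboere*.
Since the last vowel of *oku* is /u/ (a high vowel), it takes -fi, giving *okufi*.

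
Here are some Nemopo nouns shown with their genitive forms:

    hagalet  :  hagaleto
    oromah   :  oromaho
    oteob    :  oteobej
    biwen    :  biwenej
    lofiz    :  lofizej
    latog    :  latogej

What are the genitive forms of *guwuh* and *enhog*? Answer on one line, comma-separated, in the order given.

The pattern is voicing of the final consonant: -o when the stem ends in a voiceless consonant (*hagalet*, *oromah*); -ej when the stem ends in a voiced consonant (*oteob*, *biwen*, *lofiz*, *latog*).
*guwuh*: final consonant = /h/, voiceless → -o → *guwuho*.
*enhog*: final consonant = /g/, voiced → -ej → *enhogej*.

guwuho, enhogej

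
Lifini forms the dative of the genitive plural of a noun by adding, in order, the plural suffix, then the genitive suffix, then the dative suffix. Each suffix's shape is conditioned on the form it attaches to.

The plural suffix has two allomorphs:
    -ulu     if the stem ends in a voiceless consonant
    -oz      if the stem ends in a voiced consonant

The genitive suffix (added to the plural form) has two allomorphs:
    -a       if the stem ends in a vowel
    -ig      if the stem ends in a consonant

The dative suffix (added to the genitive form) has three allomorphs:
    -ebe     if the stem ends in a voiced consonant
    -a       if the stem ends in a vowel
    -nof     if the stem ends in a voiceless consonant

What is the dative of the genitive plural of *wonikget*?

Since the final consonant of *wonikget* is /t/ (voiceless), it takes -ulu, giving *wonikgetulu*.
Since the final sound of the plural form *wonikgetulu* is /u/ (a vowel), it takes -a, giving *wonikgetulua*.
Since the final sound of the genitive form *wonikgetulua* is /a/ (a vowel), it takes -a, giving *wonikgetuluaa*.

wonikgetuluaa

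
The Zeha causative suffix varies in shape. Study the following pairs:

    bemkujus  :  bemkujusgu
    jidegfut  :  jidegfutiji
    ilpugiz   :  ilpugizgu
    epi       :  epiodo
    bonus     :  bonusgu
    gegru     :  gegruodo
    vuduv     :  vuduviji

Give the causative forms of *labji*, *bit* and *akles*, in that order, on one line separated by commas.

labjiodo, bitiji, aklesgu

The suffix is conditioned by the final sound: -gu when the stem ends in a sibilant (*bemkujus*, *ilpugiz*, *bonus*); -iji when the stem ends in a non-sibilant consonant (*jidegfut*, *vuduv*); -odo when the stem ends in a vowel (*epi*, *gegru*).
Since the final sound of *labji* is /i/ (a vowel), it takes -odo, giving *labjiodo*.
*bit* — final sound /t/ (a non-sibilant consonant) → -iji → *bitiji*.
*akles* — final sound /s/ (a sibilant) → -gu → *aklesgu*.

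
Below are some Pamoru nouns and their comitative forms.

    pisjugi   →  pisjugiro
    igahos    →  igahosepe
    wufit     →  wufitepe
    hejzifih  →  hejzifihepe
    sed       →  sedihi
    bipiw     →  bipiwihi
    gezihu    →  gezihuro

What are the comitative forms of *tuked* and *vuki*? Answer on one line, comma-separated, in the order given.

tukedihi, vukiro

Looking at the final sound of each stem: -epe when the stem ends in a voiceless consonant (*igahos*, *wufit*, *hejzifih*); -ihi when the stem ends in a voiced consonant (*sed*, *bipiw*); -ro when the stem ends in a vowel (*pisjugi*, *gezihu*).
Since the final sound of *tuked* is /d/ (a voiced consonant), it takes -ihi, giving *tukedihi*.
Since the final sound of *vuki* is /i/ (a vowel), it takes -ro, giving *vukiro*.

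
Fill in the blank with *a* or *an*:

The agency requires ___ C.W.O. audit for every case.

The indefinite article is chosen by the initial *sound* of the following word, not its spelling.
The initialism *C.W.O.* is read letter by letter; the first letter, C, is pronounced /siː/, which begins with a consonant sound.
So the article is *a*: The agency requires a C.W.O. audit for every case.

a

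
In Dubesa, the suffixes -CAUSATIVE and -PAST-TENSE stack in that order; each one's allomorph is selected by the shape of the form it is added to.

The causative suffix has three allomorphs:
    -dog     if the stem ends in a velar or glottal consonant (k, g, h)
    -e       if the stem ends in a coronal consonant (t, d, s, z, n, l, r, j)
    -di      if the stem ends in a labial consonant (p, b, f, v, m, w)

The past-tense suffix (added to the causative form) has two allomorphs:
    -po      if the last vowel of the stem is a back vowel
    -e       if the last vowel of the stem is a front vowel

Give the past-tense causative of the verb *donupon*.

Since the final consonant of *donupon* is /n/ (coronal), it takes -e, giving *donupone*.
Since the last vowel of the causative form *donupone* is /e/ (a front vowel), it takes -e, giving *donuponee*.

donuponee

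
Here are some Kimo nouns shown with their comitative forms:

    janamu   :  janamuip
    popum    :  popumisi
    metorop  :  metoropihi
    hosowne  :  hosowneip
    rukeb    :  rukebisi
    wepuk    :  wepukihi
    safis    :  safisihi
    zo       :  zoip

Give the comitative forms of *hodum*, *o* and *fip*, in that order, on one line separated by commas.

The suffix is conditioned by the final sound: -ihi when the stem ends in a voiceless consonant (*metorop*, *wepuk*, *safis*); -isi when the stem ends in a voiced consonant (*popum*, *rukeb*); -ip when the stem ends in a vowel (*janamu*, *hosowne*, *zo*).
Since the final sound of *hodum* is /m/ (a voiced consonant), it takes -isi, giving *hodumisi*.
*o* — final sound /o/ (a vowel) → -ip → *oip*.
*fip*: final sound = /p/, a voiceless consonant → -ihi → *fipihi*.

hodumisi, oip, fipihi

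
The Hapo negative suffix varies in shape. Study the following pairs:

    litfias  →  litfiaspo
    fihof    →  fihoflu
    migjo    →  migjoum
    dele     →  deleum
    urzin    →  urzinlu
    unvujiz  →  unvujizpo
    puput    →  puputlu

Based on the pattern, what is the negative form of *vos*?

vospo

The suffix is conditioned by the final sound: -po when the stem ends in a sibilant (*litfias*, *unvujiz*); -lu when the stem ends in a non-sibilant consonant (*fihof*, *urzin*, *puput*); -um when the stem ends in a vowel (*migjo*, *dele*).
*vos*: final sound = /s/, a sibilant → -po → *vospo*.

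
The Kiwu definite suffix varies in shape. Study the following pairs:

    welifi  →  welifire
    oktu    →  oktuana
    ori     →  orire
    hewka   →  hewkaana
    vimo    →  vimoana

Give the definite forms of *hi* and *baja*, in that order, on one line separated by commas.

Looking at the last vowel of each stem: -re when the last vowel of the stem is a front vowel (*welifi*, *ori*); -ana when the last vowel of the stem is a back vowel (*oktu*, *hewka*, *vimo*).
Since the last vowel of *hi* is /i/ (a front vowel), it takes -re, giving *hire*.
*baja*: last vowel = /a/, a back vowel → -ana → *bajaana*.

hire, bajaana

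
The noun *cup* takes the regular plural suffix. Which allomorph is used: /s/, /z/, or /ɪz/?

/s/

The stem *cup* ends in a voiceless non-sibilant consonant.
The plural suffix surfaces as /ɪz/ after sibilants, /s/ after other voiceless consonants, and /z/ after other voiced sounds.
So the plural -s on *cup* is pronounced /s/.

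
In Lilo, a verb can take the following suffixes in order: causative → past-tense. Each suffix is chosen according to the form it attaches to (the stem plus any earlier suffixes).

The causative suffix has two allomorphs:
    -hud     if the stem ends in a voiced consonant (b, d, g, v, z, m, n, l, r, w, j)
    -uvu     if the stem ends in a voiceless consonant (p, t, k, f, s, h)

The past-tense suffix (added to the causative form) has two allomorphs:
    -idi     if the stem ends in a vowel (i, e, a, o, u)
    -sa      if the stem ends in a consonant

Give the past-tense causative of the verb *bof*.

bofuvuidi

The final consonant of *bof* is /f/, which is voiceless, so the causative suffix is -uvu, giving *bofuvu*.
The final sound of the causative form *bofuvu* is /u/, which is a vowel, so the past-tense suffix is -idi, giving *bofuvuidi*.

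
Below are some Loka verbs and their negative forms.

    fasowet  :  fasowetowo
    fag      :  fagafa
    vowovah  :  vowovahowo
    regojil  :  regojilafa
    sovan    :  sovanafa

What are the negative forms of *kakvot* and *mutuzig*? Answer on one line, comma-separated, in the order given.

kakvotowo, mutuzigafa

Looking at the final consonant of each stem: -owo when the stem ends in a voiceless consonant (*fasowet*, *vowovah*); -afa when the stem ends in a voiced consonant (*fag*, *regojil*, *sovan*).
*kakvot* — final consonant /t/ (voiceless) → -owo → *kakvotowo*.
Since the final consonant of *mutuzig* is /g/ (voiced), it takes -afa, giving *mutuzigafa*.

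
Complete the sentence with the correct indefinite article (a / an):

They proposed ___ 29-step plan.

a

The indefinite article is chosen by the initial *sound* of the following word, not its spelling.
The number *29* is spoken "twenty-…", beginning with /ˈtwɛnti/ — a consonant sound.
So the article is *a*: They proposed a 29-step plan.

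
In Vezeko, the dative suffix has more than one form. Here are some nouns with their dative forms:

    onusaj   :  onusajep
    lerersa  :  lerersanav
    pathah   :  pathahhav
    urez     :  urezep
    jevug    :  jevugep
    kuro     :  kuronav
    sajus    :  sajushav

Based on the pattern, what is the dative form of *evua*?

The suffix is conditioned by the final sound: -hav when the stem ends in a voiceless consonant (*pathah*, *sajus*); -ep when the stem ends in a voiced consonant (*onusaj*, *urez*, *jevug*); -nav when the stem ends in a vowel (*lerersa*, *kuro*).
*evua* — final sound /a/ (a vowel) → -nav → *evuanav*.

evuanav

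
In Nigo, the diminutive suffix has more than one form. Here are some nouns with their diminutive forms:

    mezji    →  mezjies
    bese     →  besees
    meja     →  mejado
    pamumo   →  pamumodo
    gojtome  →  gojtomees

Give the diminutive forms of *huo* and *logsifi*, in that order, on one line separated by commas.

Looking at the last vowel of each stem: -es when the last vowel of the stem is a front vowel (*mezji*, *bese*, *gojtome*); -do when the last vowel of the stem is a back vowel (*meja*, *pamumo*).
*huo* — last vowel /o/ (a back vowel) → -do → *huodo*.
*logsifi* — last vowel /i/ (a front vowel) → -es → *logsifies*.

huodo, logsifies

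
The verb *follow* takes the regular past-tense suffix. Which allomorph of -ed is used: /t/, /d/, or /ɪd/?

/d/

The stem *follow* ends in a voiced sound other than /d/.
The -ed suffix is realized as /ɪd/ after /t, d/; as /t/ after other voiceless consonants; and as /d/ after other voiced sounds.
So -ed on *follow* is pronounced /d/.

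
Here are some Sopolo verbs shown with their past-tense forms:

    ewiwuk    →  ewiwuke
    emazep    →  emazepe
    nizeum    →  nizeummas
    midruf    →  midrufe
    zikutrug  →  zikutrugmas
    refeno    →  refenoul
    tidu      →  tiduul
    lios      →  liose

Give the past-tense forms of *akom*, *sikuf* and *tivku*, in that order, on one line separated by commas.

The suffix is conditioned by the final sound: -e when the stem ends in a voiceless consonant (*ewiwuk*, *emazep*, *midruf*, *lios*); -mas when the stem ends in a voiced consonant (*nizeum*, *zikutrug*); -ul when the stem ends in a vowel (*refeno*, *tidu*).
*akom*: final sound = /m/, a voiced consonant → -mas → *akommas*.
The final sound of *sikuf* is /f/, which is a voiceless consonant, so the suffix is -e, giving *sikufe*.
The final sound of *tivku* is /u/, which is a vowel, so the suffix is -ul, giving *tivkuul*.

akommas, sikufe, tivkuul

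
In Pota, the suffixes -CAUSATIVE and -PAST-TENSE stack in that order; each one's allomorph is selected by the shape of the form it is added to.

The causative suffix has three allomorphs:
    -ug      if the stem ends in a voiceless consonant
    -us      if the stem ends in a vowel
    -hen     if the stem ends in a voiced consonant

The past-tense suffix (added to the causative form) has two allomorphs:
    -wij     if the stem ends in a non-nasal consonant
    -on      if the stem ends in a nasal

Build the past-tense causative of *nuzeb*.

nuzebhenon

Since the final sound of *nuzeb* is /b/ (a voiced consonant), it takes -hen, giving *nuzebhen*.
The final consonant of the causative form *nuzebhen* is /n/, which is a nasal, so the past-tense suffix is -on, giving *nuzebhenon*.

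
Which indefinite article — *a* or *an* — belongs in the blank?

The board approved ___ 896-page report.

The indefinite article is chosen by the initial *sound* of the following word, not its spelling.
The number *896* is spoken "eight hundred …", beginning with /eɪt/ — a vowel sound.
So the article is *an*: The board approved an 896-page report.

an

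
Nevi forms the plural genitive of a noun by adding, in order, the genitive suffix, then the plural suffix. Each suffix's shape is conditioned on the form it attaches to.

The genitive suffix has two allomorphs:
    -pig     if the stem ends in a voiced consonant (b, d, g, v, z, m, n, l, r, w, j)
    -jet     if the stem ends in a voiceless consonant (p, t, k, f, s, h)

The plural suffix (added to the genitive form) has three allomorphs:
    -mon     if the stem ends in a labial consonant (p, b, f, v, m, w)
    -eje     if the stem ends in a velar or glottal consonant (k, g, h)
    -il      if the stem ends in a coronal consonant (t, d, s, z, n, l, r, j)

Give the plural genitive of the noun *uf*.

ufjetil

*uf*: final consonant = /f/, voiceless → -jet → *ufjet*.
The genitive form *ufjet* — final consonant /t/ (coronal) → -il → *ufjetil*.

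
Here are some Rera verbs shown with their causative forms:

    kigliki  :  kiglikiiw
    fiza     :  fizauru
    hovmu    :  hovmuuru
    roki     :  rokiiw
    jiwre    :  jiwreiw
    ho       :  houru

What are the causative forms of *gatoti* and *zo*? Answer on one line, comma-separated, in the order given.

gatotiiw, zouru

The suffix is conditioned by the last vowel: -iw when the last vowel of the stem is a front vowel (*kigliki*, *roki*, *jiwre*); -uru when the last vowel of the stem is a back vowel (*fiza*, *hovmu*, *ho*).
The last vowel of *gatoti* is /i/, which is a front vowel, so the suffix is -iw, giving *gatotiiw*.
Since the last vowel of *zo* is /o/ (a back vowel), it takes -uru, giving *zouru*.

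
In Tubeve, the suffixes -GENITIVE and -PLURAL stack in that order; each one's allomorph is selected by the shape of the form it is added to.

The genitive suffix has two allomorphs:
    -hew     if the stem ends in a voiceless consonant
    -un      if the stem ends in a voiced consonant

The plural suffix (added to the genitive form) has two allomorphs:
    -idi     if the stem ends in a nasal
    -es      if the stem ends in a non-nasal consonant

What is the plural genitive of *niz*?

nizunidi

Since the final consonant of *niz* is /z/ (voiced), it takes -un, giving *nizun*.
Since the final consonant of the genitive form *nizun* is /n/ (a nasal), it takes -idi, giving *nizunidi*.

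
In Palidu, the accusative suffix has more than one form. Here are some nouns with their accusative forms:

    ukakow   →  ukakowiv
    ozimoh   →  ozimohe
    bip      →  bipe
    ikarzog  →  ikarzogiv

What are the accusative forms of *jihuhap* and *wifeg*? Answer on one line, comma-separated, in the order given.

jihuhape, wifegiv

The alternation tracks the final consonant of the stem — -e when the stem ends in a voiceless consonant (*ozimoh*, *bip*); -iv when the stem ends in a voiced consonant (*ukakow*, *ikarzog*).
The final consonant of *jihuhap* is /p/, which is voiceless, so the suffix is -e, giving *jihuhape*.
*wifeg*: final consonant = /g/, voiced → -iv → *wifegiv*.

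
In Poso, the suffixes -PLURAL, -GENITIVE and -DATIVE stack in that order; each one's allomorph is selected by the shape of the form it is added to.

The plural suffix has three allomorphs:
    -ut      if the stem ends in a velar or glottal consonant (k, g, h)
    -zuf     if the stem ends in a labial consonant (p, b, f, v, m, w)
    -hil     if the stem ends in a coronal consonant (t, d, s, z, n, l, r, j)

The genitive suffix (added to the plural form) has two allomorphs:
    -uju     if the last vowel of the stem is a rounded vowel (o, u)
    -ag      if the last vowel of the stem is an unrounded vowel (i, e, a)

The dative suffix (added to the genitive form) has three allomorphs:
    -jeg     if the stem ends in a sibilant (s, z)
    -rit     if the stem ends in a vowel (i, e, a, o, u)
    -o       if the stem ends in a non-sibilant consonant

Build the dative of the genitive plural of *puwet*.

Since the final consonant of *puwet* is /t/ (coronal), it takes -hil, giving *puwethil*.
The plural form *puwethil*: last vowel = /i/, an unrounded vowel → -ag → *puwethilag*.
The final sound of the genitive form *puwethilag* is /g/, which is a non-sibilant consonant, so the dative suffix is -o, giving *puwethilago*.

puwethilago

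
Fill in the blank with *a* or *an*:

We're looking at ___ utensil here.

a

The indefinite article is chosen by the initial *sound* of the following word, not its spelling.
*utensil* begins with the sound /juː/ (u pronounced /juː/) — a consonant sound.
So the article is *a*: We're looking at a utensil here.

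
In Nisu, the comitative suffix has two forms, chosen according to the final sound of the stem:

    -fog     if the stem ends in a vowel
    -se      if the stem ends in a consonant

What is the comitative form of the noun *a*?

afog

*a* — final sound /a/ (a vowel) → -fog → *afog*.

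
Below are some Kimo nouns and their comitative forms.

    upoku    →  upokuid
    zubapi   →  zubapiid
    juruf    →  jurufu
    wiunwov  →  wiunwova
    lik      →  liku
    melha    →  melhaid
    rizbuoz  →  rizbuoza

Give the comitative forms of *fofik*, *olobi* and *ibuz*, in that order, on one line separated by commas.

fofiku, olobiid, ibuza

The suffix is conditioned by the final sound: -u when the stem ends in a voiceless consonant (*juruf*, *lik*); -a when the stem ends in a voiced consonant (*wiunwov*, *rizbuoz*); -id when the stem ends in a vowel (*upoku*, *zubapi*, *melha*).
*fofik* — final sound /k/ (a voiceless consonant) → -u → *fofiku*.
The final sound of *olobi* is /i/, which is a vowel, so the suffix is -id, giving *olobiid*.
*ibuz*: final sound = /z/, a voiced consonant → -a → *ibuza*.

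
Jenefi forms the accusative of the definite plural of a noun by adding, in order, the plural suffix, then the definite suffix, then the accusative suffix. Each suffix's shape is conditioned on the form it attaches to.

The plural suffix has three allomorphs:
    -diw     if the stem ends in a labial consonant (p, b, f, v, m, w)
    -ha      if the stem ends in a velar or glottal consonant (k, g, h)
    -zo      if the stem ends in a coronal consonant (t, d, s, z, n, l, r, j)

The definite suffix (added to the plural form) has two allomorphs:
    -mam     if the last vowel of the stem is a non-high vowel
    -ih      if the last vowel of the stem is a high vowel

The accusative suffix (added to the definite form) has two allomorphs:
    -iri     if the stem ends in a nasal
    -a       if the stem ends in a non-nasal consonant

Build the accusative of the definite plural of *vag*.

vaghamamiri

Since the final consonant of *vag* is /g/ (velar/glottal), it takes -ha, giving *vagha*.
The last vowel of the plural form *vagha* is /a/, which is a non-high vowel, so the definite suffix is -mam, giving *vaghamam*.
Since the final consonant of the definite form *vaghamam* is /m/ (a nasal), it takes -iri, giving *vaghamamiri*.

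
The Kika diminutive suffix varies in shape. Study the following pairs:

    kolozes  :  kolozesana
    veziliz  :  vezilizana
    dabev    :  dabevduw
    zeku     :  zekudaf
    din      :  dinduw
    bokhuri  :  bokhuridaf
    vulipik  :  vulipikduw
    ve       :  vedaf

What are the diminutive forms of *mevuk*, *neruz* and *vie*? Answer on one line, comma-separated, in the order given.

The pattern is sibilance of the final sound: -ana when the stem ends in a sibilant (*kolozes*, *veziliz*); -duw when the stem ends in a non-sibilant consonant (*dabev*, *din*, *vulipik*); -daf when the stem ends in a vowel (*zeku*, *bokhuri*, *ve*).
The final sound of *mevuk* is /k/, which is a non-sibilant consonant, so the suffix is -duw, giving *mevukduw*.
Since the final sound of *neruz* is /z/ (a sibilant), it takes -ana, giving *neruzana*.
*vie*: final sound = /e/, a vowel → -daf → *viedaf*.

mevukduw, neruzana, viedaf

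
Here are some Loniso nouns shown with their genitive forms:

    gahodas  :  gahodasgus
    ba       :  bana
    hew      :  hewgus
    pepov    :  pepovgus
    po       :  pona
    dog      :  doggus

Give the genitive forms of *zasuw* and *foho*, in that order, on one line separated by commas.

The suffix is conditioned by the final sound: -gus when the stem ends in a consonant (*gahodas*, *hew*, *pepov*, *dog*); -na when the stem ends in a vowel (*ba*, *po*).
*zasuw*: final sound = /w/, a consonant → -gus → *zasuwgus*.
*foho* — final sound /o/ (a vowel) → -na → *fohona*.

zasuwgus, fohona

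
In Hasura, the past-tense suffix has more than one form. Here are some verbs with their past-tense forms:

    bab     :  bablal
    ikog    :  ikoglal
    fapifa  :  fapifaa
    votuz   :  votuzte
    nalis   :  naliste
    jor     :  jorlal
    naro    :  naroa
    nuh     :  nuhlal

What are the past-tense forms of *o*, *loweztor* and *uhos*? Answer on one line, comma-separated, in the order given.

oa, loweztorlal, uhoste

The suffix is conditioned by the final sound: -te when the stem ends in a sibilant (*votuz*, *nalis*); -lal when the stem ends in a non-sibilant consonant (*bab*, *ikog*, *jor*, *nuh*); -a when the stem ends in a vowel (*fapifa*, *naro*).
Since the final sound of *o* is /o/ (a vowel), it takes -a, giving *oa*.
The final sound of *loweztor* is /r/, which is a non-sibilant consonant, so the suffix is -lal, giving *loweztorlal*.
*uhos*: final sound = /s/, a sibilant → -te → *uhoste*.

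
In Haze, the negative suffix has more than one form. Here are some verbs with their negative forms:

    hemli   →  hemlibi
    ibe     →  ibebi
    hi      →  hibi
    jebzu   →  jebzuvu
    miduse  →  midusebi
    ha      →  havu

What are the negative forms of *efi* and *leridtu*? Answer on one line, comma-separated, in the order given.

The pattern is front/back vowel harmony: -bi when the last vowel of the stem is a front vowel (*hemli*, *ibe*, *hi*, *miduse*); -vu when the last vowel of the stem is a back vowel (*jebzu*, *ha*).
*efi*: last vowel = /i/, a front vowel → -bi → *efibi*.
*leridtu* — last vowel /u/ (a back vowel) → -vu → *leridtuvu*.

efibi, leridtuvu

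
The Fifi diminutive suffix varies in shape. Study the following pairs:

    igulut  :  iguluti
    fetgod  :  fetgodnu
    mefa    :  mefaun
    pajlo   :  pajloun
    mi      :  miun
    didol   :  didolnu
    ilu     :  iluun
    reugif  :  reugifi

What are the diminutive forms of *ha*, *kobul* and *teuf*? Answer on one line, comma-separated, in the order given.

The alternation tracks the final sound of the stem — -i when the stem ends in a voiceless consonant (*igulut*, *reugif*); -nu when the stem ends in a voiced consonant (*fetgod*, *didol*); -un when the stem ends in a vowel (*mefa*, *pajlo*, *mi*, *ilu*).
*ha*: final sound = /a/, a vowel → -un → *haun*.
Since the final sound of *kobul* is /l/ (a voiced consonant), it takes -nu, giving *kobulnu*.
*teuf* — final sound /f/ (a voiceless consonant) → -i → *teufi*.

haun, kobulnu, teufi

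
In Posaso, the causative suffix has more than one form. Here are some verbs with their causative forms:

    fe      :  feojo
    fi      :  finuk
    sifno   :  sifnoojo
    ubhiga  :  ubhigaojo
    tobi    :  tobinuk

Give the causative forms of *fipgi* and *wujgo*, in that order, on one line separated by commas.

fipginuk, wujgoojo

The pattern is height harmony: -nuk when the last vowel of the stem is a high vowel (*fi*, *tobi*); -ojo when the last vowel of the stem is a non-high vowel (*fe*, *sifno*, *ubhiga*).
Since the last vowel of *fipgi* is /i/ (a high vowel), it takes -nuk, giving *fipginuk*.
*wujgo* — last vowel /o/ (a non-high vowel) → -ojo → *wujgoojo*.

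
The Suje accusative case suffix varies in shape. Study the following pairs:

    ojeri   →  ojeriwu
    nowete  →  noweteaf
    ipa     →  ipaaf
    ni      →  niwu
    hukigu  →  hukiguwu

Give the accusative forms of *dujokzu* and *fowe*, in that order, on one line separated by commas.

dujokzuwu, foweaf

The pattern is height harmony: -wu when the last vowel of the stem is a high vowel (*ojeri*, *ni*, *hukigu*); -af when the last vowel of the stem is a non-high vowel (*nowete*, *ipa*).
Since the last vowel of *dujokzu* is /u/ (a high vowel), it takes -wu, giving *dujokzuwu*.
*fowe* — last vowel /e/ (a non-high vowel) → -af → *foweaf*.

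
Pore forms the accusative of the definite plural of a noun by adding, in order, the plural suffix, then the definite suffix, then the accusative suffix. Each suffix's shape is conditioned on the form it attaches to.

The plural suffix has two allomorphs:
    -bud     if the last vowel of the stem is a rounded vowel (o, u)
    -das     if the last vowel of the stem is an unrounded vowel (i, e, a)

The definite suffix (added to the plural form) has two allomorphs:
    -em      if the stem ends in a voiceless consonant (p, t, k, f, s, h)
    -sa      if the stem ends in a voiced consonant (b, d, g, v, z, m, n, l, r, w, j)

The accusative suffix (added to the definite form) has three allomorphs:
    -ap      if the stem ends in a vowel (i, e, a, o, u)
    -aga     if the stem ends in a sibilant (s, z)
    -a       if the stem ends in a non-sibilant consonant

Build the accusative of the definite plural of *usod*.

usodbudsaap

*usod* — last vowel /o/ (a rounded vowel) → -bud → *usodbud*.
The final consonant of the plural form *usodbud* is /d/, which is voiced, so the definite suffix is -sa, giving *usodbudsa*.
The final sound of the definite form *usodbudsa* is /a/, which is a vowel, so the accusative suffix is -ap, giving *usodbudsaap*.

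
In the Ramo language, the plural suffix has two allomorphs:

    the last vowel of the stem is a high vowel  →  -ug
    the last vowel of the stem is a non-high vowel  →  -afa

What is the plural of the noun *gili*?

The last vowel of *gili* is /i/, which is a high vowel, so the suffix is -ug, giving *giliug*.

giliug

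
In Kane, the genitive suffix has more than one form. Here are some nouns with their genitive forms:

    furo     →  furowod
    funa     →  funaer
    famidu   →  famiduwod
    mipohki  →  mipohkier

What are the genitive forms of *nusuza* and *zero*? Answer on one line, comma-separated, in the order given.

The alternation tracks the last vowel of the stem — -wod when the last vowel of the stem is a rounded vowel (*furo*, *famidu*); -er when the last vowel of the stem is an unrounded vowel (*funa*, *mipohki*).
*nusuza* — last vowel /a/ (an unrounded vowel) → -er → *nusuzaer*.
Since the last vowel of *zero* is /o/ (a rounded vowel), it takes -wod, giving *zerowod*.

nusuzaer, zerowod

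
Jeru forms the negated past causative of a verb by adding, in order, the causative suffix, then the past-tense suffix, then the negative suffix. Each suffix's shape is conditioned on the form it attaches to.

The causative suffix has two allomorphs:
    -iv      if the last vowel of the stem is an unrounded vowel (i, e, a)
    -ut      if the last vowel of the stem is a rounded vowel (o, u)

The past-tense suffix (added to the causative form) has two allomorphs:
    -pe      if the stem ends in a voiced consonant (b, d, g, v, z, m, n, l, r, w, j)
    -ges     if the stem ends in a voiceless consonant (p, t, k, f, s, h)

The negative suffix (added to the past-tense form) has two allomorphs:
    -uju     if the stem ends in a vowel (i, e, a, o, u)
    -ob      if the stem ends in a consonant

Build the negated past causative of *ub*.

The last vowel of *ub* is /u/, which is a rounded vowel, so the causative suffix is -ut, giving *ubut*.
The causative form *ubut*: final consonant = /t/, voiceless → -ges → *ubutges*.
The past-tense form *ubutges* — final sound /s/ (a consonant) → -ob → *ubutgesob*.

ubutgesob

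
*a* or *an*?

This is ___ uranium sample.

a

The indefinite article is chosen by the initial *sound* of the following word, not its spelling.
*uranium* begins with the sound /jʊ/ (u pronounced /jʊ/) — a consonant sound.
So the article is *a*: This is a uranium sample.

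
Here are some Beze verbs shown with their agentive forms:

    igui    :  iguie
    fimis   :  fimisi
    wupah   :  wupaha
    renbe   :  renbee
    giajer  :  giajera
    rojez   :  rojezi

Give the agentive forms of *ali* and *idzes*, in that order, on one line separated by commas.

alie, idzesi

The suffix is conditioned by the final sound: -i when the stem ends in a sibilant (*fimis*, *rojez*); -a when the stem ends in a non-sibilant consonant (*wupah*, *giajer*); -e when the stem ends in a vowel (*igui*, *renbe*).
Since the final sound of *ali* is /i/ (a vowel), it takes -e, giving *alie*.
*idzes* — final sound /s/ (a sibilant) → -i → *idzesi*.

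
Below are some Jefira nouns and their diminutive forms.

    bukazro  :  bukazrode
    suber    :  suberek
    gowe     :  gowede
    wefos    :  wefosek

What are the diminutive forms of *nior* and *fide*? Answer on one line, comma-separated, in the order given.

niorek, fidede

The pattern is consonant vs. vowel: -ek when the stem ends in a consonant (*suber*, *wefos*); -de when the stem ends in a vowel (*bukazro*, *gowe*).
Since the final sound of *nior* is /r/ (a consonant), it takes -ek, giving *niorek*.
The final sound of *fide* is /e/, which is a vowel, so the suffix is -de, giving *fidede*.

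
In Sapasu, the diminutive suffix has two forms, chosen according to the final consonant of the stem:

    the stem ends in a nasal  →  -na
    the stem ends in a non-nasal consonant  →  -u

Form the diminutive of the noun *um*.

*um* — final consonant /m/ (a nasal) → -na → *umna*.

umna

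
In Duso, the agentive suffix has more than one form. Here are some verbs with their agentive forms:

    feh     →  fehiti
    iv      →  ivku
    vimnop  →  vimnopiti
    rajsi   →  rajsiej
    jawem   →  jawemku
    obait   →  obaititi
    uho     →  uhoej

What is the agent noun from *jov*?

jovku

The suffix is conditioned by the final sound: -iti when the stem ends in a voiceless consonant (*feh*, *vimnop*, *obait*); -ku when the stem ends in a voiced consonant (*iv*, *jawem*); -ej when the stem ends in a vowel (*rajsi*, *uho*).
*jov*: final sound = /v/, a voiced consonant → -ku → *jovku*.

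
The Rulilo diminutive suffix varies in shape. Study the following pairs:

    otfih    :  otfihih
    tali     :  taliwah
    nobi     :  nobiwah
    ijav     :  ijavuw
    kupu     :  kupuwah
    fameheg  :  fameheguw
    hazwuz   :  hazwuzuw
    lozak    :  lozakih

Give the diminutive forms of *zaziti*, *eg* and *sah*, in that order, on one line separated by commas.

The pattern is voicing of the final sound: -ih when the stem ends in a voiceless consonant (*otfih*, *lozak*); -uw when the stem ends in a voiced consonant (*ijav*, *fameheg*, *hazwuz*); -wah when the stem ends in a vowel (*tali*, *nobi*, *kupu*).
*zaziti*: final sound = /i/, a vowel → -wah → *zazitiwah*.
*eg* — final sound /g/ (a voiced consonant) → -uw → *eguw*.
*sah*: final sound = /h/, a voiceless consonant → -ih → *sahih*.

zazitiwah, eguw, sahih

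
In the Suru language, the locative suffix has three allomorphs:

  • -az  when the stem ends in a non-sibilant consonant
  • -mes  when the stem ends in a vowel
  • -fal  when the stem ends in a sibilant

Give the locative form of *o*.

omes

Since the final sound of *o* is /o/ (a vowel), it takes -mes, giving *omes*.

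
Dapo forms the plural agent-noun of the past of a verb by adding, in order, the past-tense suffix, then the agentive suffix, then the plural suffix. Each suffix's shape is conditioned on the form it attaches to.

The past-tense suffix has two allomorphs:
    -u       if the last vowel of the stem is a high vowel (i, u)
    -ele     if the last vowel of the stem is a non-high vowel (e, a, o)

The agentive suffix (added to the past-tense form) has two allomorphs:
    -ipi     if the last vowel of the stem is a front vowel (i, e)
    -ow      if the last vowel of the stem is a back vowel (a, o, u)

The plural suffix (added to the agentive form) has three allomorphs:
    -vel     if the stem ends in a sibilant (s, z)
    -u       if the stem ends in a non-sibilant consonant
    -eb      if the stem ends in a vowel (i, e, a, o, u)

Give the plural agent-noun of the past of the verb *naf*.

*naf*: last vowel = /a/, a non-high vowel → -ele → *nafele*.
The past-tense form *nafele*: last vowel = /e/, a front vowel → -ipi → *nafeleipi*.
The agentive form *nafeleipi* — final sound /i/ (a vowel) → -eb → *nafeleipieb*.

nafeleipieb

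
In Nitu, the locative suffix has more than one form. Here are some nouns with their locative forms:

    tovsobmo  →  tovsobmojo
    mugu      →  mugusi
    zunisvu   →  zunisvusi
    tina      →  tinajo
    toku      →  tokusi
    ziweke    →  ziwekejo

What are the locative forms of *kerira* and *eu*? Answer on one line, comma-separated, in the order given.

kerirajo, eusi

The suffix is conditioned by the last vowel: -si when the last vowel of the stem is a high vowel (*mugu*, *zunisvu*, *toku*); -jo when the last vowel of the stem is a non-high vowel (*tovsobmo*, *tina*, *ziweke*).
The last vowel of *kerira* is /a/, which is a non-high vowel, so the suffix is -jo, giving *kerirajo*.
*eu*: last vowel = /u/, a high vowel → -si → *eusi*.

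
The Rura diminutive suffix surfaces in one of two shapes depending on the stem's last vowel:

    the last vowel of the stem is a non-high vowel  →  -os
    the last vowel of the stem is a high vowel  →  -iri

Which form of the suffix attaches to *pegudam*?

-os

The last vowel of *pegudam* is /a/, which is a non-high vowel, so the suffix is -os.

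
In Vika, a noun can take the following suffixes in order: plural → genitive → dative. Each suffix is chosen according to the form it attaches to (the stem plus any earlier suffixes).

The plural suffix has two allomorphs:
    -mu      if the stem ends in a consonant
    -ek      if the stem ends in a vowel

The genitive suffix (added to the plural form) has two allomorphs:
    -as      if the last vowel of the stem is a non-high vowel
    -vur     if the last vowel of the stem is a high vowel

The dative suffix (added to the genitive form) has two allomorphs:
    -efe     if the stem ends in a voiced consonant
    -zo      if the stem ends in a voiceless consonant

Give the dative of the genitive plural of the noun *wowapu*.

*wowapu* — final sound /u/ (a vowel) → -ek → *wowapuek*.
The last vowel of the plural form *wowapuek* is /e/, which is a non-high vowel, so the genitive suffix is -as, giving *wowapuekas*.
Since the final consonant of the genitive form *wowapuekas* is /s/ (voiceless), it takes -zo, giving *wowapuekaszo*.

wowapuekaszo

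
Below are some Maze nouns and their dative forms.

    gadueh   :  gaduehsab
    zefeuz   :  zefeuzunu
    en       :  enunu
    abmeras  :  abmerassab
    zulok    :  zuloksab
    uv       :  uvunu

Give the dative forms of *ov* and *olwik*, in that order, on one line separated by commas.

ovunu, olwiksab

The alternation tracks the final consonant of the stem — -sab when the stem ends in a voiceless consonant (*gadueh*, *abmeras*, *zulok*); -unu when the stem ends in a voiced consonant (*zefeuz*, *en*, *uv*).
*ov* — final consonant /v/ (voiced) → -unu → *ovunu*.
The final consonant of *olwik* is /k/, which is voiceless, so the suffix is -sab, giving *olwiksab*.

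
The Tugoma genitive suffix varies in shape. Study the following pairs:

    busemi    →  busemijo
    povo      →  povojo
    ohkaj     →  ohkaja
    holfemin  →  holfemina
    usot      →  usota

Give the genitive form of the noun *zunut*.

zunuta

The pattern is consonant vs. vowel: -a when the stem ends in a consonant (*ohkaj*, *holfemin*, *usot*); -jo when the stem ends in a vowel (*busemi*, *povo*).
The final sound of *zunut* is /t/, which is a consonant, so the suffix is -a, giving *zunuta*.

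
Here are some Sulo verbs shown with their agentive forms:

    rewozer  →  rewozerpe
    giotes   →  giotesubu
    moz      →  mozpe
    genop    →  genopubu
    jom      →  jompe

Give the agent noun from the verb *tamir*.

tamirpe

The alternation tracks the final consonant of the stem — -ubu when the stem ends in a voiceless consonant (*giotes*, *genop*); -pe when the stem ends in a voiced consonant (*rewozer*, *moz*, *jom*).
*tamir*: final consonant = /r/, voiced → -pe → *tamirpe*.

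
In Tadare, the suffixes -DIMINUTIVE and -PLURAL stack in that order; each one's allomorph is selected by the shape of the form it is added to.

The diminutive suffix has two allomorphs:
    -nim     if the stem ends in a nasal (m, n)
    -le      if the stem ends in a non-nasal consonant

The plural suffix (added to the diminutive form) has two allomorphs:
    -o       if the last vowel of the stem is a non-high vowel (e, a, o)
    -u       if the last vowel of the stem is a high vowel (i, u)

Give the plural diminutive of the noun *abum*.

abumnimu

The final consonant of *abum* is /m/, which is a nasal, so the diminutive suffix is -nim, giving *abumnim*.
The diminutive form *abumnim* — last vowel /i/ (a high vowel) → -u → *abumnimu*.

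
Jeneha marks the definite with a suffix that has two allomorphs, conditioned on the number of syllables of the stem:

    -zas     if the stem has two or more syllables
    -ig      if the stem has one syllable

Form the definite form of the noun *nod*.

nodig

*nod* (one syllable) → -ig → *nodig*.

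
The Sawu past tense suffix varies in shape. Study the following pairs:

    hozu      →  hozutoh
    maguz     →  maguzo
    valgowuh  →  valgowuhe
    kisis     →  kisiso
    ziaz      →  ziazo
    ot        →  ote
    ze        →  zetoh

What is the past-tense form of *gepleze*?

geplezetoh

The suffix is conditioned by the final sound: -o when the stem ends in a sibilant (*maguz*, *kisis*, *ziaz*); -e when the stem ends in a non-sibilant consonant (*valgowuh*, *ot*); -toh when the stem ends in a vowel (*hozu*, *ze*).
*gepleze*: final sound = /e/, a vowel → -toh → *geplezetoh*.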